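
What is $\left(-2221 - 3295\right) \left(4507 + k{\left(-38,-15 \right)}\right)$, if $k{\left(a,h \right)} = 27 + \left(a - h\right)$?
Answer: $-24882676$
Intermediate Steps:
$k{\left(a,h \right)} = 27 + a - h$
$\left(-2221 - 3295\right) \left(4507 + k{\left(-38,-15 \right)}\right) = \left(-2221 - 3295\right) \left(4507 - -4\right) = - 5516 \left(4507 + \left(27 - 38 + 15\right)\right) = - 5516 \left(4507 + 4\right) = \left(-5516\right) 4511 = -24882676$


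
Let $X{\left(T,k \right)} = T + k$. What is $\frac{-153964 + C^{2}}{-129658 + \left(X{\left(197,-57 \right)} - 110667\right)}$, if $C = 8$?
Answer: $\frac{30780}{48037} \approx 0.64076$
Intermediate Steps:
$\frac{-153964 + C^{2}}{-129658 + \left(X{\left(197,-57 \right)} - 110667\right)} = \frac{-153964 + 8^{2}}{-129658 + \left(\left(197 - 57\right) - 110667\right)} = \frac{-153964 + 64}{-129658 + \left(140 - 110667\right)} = - \frac{153900}{-129658 - 110527} = - \frac{153900}{-240185} = \left(-153900\right) \left(- \frac{1}{240185}\right) = \frac{30780}{48037}$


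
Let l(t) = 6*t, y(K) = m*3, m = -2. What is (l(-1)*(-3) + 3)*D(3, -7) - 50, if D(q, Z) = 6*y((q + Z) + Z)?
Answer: -806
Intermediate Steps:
y(K) = -6 (y(K) = -2*3 = -6)
D(q, Z) = -36 (D(q, Z) = 6*(-6) = -36)
(l(-1)*(-3) + 3)*D(3, -7) - 50 = ((6*(-1))*(-3) + 3)*(-36) - 50 = (-6*(-3) + 3)*(-36) - 50 = (18 + 3)*(-36) - 50 = 21*(-36) - 50 = -756 - 50 = -806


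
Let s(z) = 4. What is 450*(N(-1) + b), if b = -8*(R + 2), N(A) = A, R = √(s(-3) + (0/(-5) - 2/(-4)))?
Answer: -7650 - 5400*√2 ≈ -15287.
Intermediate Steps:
R = 3*√2/2 (R = √(4 + (0/(-5) - 2/(-4))) = √(4 + (0*(-⅕) - 2*(-¼))) = √(4 + (0 + ½)) = √(4 + ½) = √(9/2) = 3*√2/2 ≈ 2.1213)
b = -16 - 12*√2 (b = -8*(3*√2/2 + 2) = -8*(2 + 3*√2/2) = -16 - 12*√2 ≈ -32.971)
450*(N(-1) + b) = 450*(-1 + (-16 - 12*√2)) = 450*(-17 - 12*√2) = -7650 - 5400*√2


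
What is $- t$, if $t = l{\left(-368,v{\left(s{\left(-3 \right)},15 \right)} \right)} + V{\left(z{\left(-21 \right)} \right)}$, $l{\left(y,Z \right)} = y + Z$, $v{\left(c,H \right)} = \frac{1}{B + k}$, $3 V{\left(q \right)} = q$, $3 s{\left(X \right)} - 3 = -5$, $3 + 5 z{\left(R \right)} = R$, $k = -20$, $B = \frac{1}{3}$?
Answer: $\frac{109047}{295} \approx 369.65$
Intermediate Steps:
$B = \frac{1}{3} \approx 0.33333$
$z{\left(R \right)} = - \frac{3}{5} + \frac{R}{5}$
$s{\left(X \right)} = - \frac{2}{3}$ ($s{\left(X \right)} = 1 + \frac{1}{3} \left(-5\right) = 1 - \frac{5}{3} = - \frac{2}{3}$)
$V{\left(q \right)} = \frac{q}{3}$
$v{\left(c,H \right)} = - \frac{3}{59}$ ($v{\left(c,H \right)} = \frac{1}{\frac{1}{3} - 20} = \frac{1}{- \frac{59}{3}} = - \frac{3}{59}$)
$l{\left(y,Z \right)} = Z + y$
$t = - \frac{109047}{295}$ ($t = \left(- \frac{3}{59} - 368\right) + \frac{- \frac{3}{5} + \frac{1}{5} \left(-21\right)}{3} = - \frac{21715}{59} + \frac{- \frac{3}{5} - \frac{21}{5}}{3} = - \frac{21715}{59} + \frac{1}{3} \left(- \frac{24}{5}\right) = - \frac{21715}{59} - \frac{8}{5} = - \frac{109047}{295} \approx -369.65$)
$- t = \left(-1\right) \left(- \frac{109047}{295}\right) = \frac{109047}{295}$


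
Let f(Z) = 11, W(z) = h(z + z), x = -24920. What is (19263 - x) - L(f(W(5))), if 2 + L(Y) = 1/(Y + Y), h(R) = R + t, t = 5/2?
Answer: 972069/22 ≈ 44185.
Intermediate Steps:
t = 5/2 (t = 5*(½) = 5/2 ≈ 2.5000)
h(R) = 5/2 + R (h(R) = R + 5/2 = 5/2 + R)
W(z) = 5/2 + 2*z (W(z) = 5/2 + (z + z) = 5/2 + 2*z)
L(Y) = -2 + 1/(2*Y) (L(Y) = -2 + 1/(Y + Y) = -2 + 1/(2*Y))
(19263 - x) - L(f(W(5))) = (19263 - 1*(-24920)) - (-2 + (½)/11) = (19263 + 24920) - (-2 + (½)*(1/11)) = 44183 - (-2 + 1/22) = 44183 - 1*(-43/22) = 44183 + 43/22 = 972069/22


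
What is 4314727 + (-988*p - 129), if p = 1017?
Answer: 3309802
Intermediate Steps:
4314727 + (-988*p - 129) = 4314727 + (-988*1017 - 129) = 4314727 + (-1004796 - 129) = 4314727 - 1004925 = 3309802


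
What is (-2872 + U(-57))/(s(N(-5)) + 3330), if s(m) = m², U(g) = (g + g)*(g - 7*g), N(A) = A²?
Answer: -1196/113 ≈ -10.584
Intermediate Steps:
U(g) = -12*g² (U(g) = (2*g)*(-6*g) = -12*g²)
(-2872 + U(-57))/(s(N(-5)) + 3330) = (-2872 - 12*(-57)²)/(((-5)²)² + 3330) = (-2872 - 12*3249)/(25² + 3330) = (-2872 - 38988)/(625 + 3330) = -41860/3955 = -41860*1/3955 = -1196/113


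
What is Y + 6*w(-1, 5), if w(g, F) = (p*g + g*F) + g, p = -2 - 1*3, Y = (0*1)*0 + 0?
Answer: -6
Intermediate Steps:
Y = 0 (Y = 0*0 + 0 = 0 + 0 = 0)
p = -5 (p = -2 - 3 = -5)
w(g, F) = -4*g + F*g (w(g, F) = (-5*g + g*F) + g = (-5*g + F*g) + g = -4*g + F*g)
Y + 6*w(-1, 5) = 0 + 6*(-(-4 + 5)) = 0 + 6*(-1*1) = 0 + 6*(-1) = 0 - 6 = -6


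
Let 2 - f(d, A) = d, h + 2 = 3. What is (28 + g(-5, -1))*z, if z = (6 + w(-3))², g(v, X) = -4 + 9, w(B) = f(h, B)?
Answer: 1617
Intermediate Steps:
h = 1 (h = -2 + 3 = 1)
f(d, A) = 2 - d
w(B) = 1 (w(B) = 2 - 1*1 = 2 - 1 = 1)
g(v, X) = 5
z = 49 (z = (6 + 1)² = 7² = 49)
(28 + g(-5, -1))*z = (28 + 5)*49 = 33*49 = 1617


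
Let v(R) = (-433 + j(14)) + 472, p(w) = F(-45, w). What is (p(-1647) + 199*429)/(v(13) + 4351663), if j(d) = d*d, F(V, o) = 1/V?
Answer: 112991/5759865 ≈ 0.019617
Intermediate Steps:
j(d) = d²
p(w) = -1/45 (p(w) = 1/(-45) = -1/45)
v(R) = 235 (v(R) = (-433 + 14²) + 472 = (-433 + 196) + 472 = -237 + 472 = 235)
(p(-1647) + 199*429)/(v(13) + 4351663) = (-1/45 + 199*429)/(235 + 4351663) = (-1/45 + 85371)/4351898 = (3841694/45)*(1/4351898) = 112991/5759865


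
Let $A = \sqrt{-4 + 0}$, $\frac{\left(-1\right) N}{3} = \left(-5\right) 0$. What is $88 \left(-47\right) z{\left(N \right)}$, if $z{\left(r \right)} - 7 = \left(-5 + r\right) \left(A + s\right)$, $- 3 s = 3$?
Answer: $-49632 + 41360 i \approx -49632.0 + 41360.0 i$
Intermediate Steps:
$s = -1$ ($s = \left(- \frac{1}{3}\right) 3 = -1$)
$N = 0$ ($N = - 3 \left(\left(-5\right) 0\right) = \left(-3\right) 0 = 0$)
$A = 2 i$ ($A = \sqrt{-4} = 2 i \approx 2.0 i$)
$z{\left(r \right)} = 7 + \left(-1 + 2 i\right) \left(-5 + r\right)$ ($z{\left(r \right)} = 7 + \left(-5 + r\right) \left(2 i - 1\right) = 7 + \left(-5 + r\right) \left(-1 + 2 i\right) = 7 + \left(-1 + 2 i\right) \left(-5 + r\right)$)
$88 \left(-47\right) z{\left(N \right)} = 88 \left(-47\right) \left(12 - 0 - 10 i + 2 i 0\right) = - 4136 \left(12 + 0 - 10 i + 0\right) = - 4136 \left(12 - 10 i\right) = -49632 + 41360 i$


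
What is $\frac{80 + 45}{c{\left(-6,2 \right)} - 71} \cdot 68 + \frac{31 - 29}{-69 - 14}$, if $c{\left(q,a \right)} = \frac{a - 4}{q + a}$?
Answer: $- \frac{1411282}{11703} \approx -120.59$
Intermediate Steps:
$c{\left(q,a \right)} = \frac{-4 + a}{a + q}$
$\frac{80 + 45}{c{\left(-6,2 \right)} - 71} \cdot 68 + \frac{31 - 29}{-69 - 14} = \frac{80 + 45}{\frac{-4 + 2}{2 - 6} - 71} \cdot 68 + \frac{31 - 29}{-69 - 14} = \frac{125}{\frac{1}{-4} \left(-2\right) - 71} \cdot 68 + \frac{2}{-83} = \frac{125}{\left(- \frac{1}{4}\right) \left(-2\right) - 71} \cdot 68 + 2 \left(- \frac{1}{83}\right) = \frac{125}{\frac{1}{2} - 71} \cdot 68 - \frac{2}{83} = \frac{125}{- \frac{141}{2}} \cdot 68 - \frac{2}{83} = 125 \left(- \frac{2}{141}\right) 68 - \frac{2}{83} = \left(- \frac{250}{141}\right) 68 - \frac{2}{83} = - \frac{17000}{141} - \frac{2}{83} = - \frac{1411282}{11703}$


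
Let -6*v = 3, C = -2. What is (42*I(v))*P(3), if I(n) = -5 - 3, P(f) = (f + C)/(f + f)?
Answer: -56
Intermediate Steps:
v = -1/2 (v = -1/6*3 = -1/2 ≈ -0.50000)
P(f) = (-2 + f)/(2*f) (P(f) = (f - 2)/(f + f) = (-2 + f)/((2*f)) = (-2 + f)*(1/(2*f)) = (-2 + f)/(2*f))
I(n) = -8
(42*I(v))*P(3) = (42*(-8))*((1/2)*(-2 + 3)/3) = -168/3 = -336*1/6 = -56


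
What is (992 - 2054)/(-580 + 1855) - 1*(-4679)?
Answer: 1988221/425 ≈ 4678.2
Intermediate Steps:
(992 - 2054)/(-580 + 1855) - 1*(-4679) = -1062/1275 + 4679 = -1062*1/1275 + 4679 = -354/425 + 4679 = 1988221/425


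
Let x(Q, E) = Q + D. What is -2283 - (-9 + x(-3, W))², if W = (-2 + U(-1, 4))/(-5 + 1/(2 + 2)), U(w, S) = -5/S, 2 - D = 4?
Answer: -2479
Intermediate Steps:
D = -2 (D = 2 - 1*4 = 2 - 4 = -2)
W = 13/19 (W = (-2 - 5/4)/(-5 + 1/(2 + 2)) = (-2 - 5*¼)/(-5 + 1/4) = (-2 - 5/4)/(-5 + ¼) = -13/(4*(-19/4)) = -13/4*(-4/19) = 13/19 ≈ 0.68421)
x(Q, E) = -2 + Q (x(Q, E) = Q - 2 = -2 + Q)
-2283 - (-9 + x(-3, W))² = -2283 - (-9 + (-2 - 3))² = -2283 - (-9 - 5)² = -2283 - 1*(-14)² = -2283 - 1*196 = -2283 - 196 = -2479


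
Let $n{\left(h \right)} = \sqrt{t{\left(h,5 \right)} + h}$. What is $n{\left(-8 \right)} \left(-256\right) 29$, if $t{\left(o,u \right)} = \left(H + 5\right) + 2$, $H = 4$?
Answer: $- 7424 \sqrt{3} \approx -12859.0$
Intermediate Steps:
$t{\left(o,u \right)} = 11$ ($t{\left(o,u \right)} = \left(4 + 5\right) + 2 = 9 + 2 = 11$)
$n{\left(h \right)} = \sqrt{11 + h}$
$n{\left(-8 \right)} \left(-256\right) 29 = \sqrt{11 - 8} \left(-256\right) 29 = \sqrt{3} \left(-256\right) 29 = - 256 \sqrt{3} \cdot 29 = - 7424 \sqrt{3}$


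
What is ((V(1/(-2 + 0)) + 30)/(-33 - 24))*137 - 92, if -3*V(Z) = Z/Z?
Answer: -27925/171 ≈ -163.30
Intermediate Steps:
V(Z) = -1/3 (V(Z) = -Z/(3*Z) = -1/3*1 = -1/3)
((V(1/(-2 + 0)) + 30)/(-33 - 24))*137 - 92 = ((-1/3 + 30)/(-33 - 24))*137 - 92 = ((89/3)/(-57))*137 - 92 = ((89/3)*(-1/57))*137 - 92 = -89/171*137 - 92 = -12193/171 - 92 = -27925/171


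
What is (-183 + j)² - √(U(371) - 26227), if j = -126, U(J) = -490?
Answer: 95481 - I*√26717 ≈ 95481.0 - 163.45*I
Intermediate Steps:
(-183 + j)² - √(U(371) - 26227) = (-183 - 126)² - √(-490 - 26227) = (-309)² - √(-26717) = 95481 - I*√26717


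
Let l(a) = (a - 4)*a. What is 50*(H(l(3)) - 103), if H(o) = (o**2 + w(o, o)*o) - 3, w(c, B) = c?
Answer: -4400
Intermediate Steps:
l(a) = a*(-4 + a) (l(a) = (-4 + a)*a = a*(-4 + a))
H(o) = -3 + 2*o**2 (H(o) = (o**2 + o*o) - 3 = (o**2 + o**2) - 3 = 2*o**2 - 3 = -3 + 2*o**2)
50*(H(l(3)) - 103) = 50*((-3 + 2*(3*(-4 + 3))**2) - 103) = 50*((-3 + 2*(3*(-1))**2) - 103) = 50*((-3 + 2*(-3)**2) - 103) = 50*((-3 + 2*9) - 103) = 50*((-3 + 18) - 103) = 50*(15 - 103) = 50*(-88) = -4400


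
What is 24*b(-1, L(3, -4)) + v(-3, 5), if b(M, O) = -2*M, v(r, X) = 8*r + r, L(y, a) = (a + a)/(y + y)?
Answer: 21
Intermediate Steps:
L(y, a) = a/y (L(y, a) = (2*a)/((2*y)) = (2*a)*(1/(2*y)) = a/y)
v(r, X) = 9*r
24*b(-1, L(3, -4)) + v(-3, 5) = 24*(-2*(-1)) + 9*(-3) = 24*2 - 27 = 48 - 27 = 21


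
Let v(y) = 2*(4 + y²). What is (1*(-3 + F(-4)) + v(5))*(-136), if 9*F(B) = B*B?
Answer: -69496/9 ≈ -7721.8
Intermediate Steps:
F(B) = B²/9 (F(B) = (B*B)/9 = B²/9)
v(y) = 8 + 2*y²
(1*(-3 + F(-4)) + v(5))*(-136) = (1*(-3 + (⅑)*(-4)²) + (8 + 2*5²))*(-136) = (1*(-3 + (⅑)*16) + (8 + 2*25))*(-136) = (1*(-3 + 16/9) + (8 + 50))*(-136) = (1*(-11/9) + 58)*(-136) = (-11/9 + 58)*(-136) = (511/9)*(-136) = -69496/9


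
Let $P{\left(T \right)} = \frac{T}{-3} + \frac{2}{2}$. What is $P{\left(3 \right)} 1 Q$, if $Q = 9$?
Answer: $0$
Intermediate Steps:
$P{\left(T \right)} = 1 - \frac{T}{3}$ ($P{\left(T \right)} = T \left(- \frac{1}{3}\right) + 2 \cdot \frac{1}{2} = - \frac{T}{3} + 1 = 1 - \frac{T}{3}$)
$P{\left(3 \right)} 1 Q = \left(1 - 1\right) 1 \cdot 9 = 0 \cdot 1 \cdot 9 = 0 \cdot 9 = 0$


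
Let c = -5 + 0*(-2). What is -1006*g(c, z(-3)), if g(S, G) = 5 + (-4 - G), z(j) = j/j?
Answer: 0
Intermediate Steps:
z(j) = 1
c = -5 (c = -5 + 0 = -5)
g(S, G) = 1 - G
-1006*g(c, z(-3)) = -1006*(1 - 1*1) = -1006*(1 - 1) = -1006*0 = 0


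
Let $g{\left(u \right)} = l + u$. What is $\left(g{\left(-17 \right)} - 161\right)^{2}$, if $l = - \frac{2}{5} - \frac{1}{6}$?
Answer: $\frac{28697449}{900} \approx 31886.0$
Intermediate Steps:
$l = - \frac{17}{30}$ ($l = \left(-2\right) \frac{1}{5} - \frac{1}{6} = - \frac{2}{5} - \frac{1}{6} = - \frac{17}{30} \approx -0.56667$)
$g{\left(u \right)} = - \frac{17}{30} + u$
$\left(g{\left(-17 \right)} - 161\right)^{2} = \left(\left(- \frac{17}{30} - 17\right) - 161\right)^{2} = \left(- \frac{527}{30} - 161\right)^{2} = \left(- \frac{5357}{30}\right)^{2} = \frac{28697449}{900}$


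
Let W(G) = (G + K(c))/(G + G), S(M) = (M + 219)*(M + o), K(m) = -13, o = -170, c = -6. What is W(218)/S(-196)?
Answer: -205/3670248 ≈ -5.5855e-5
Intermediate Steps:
S(M) = (-170 + M)*(219 + M) (S(M) = (M + 219)*(M - 170) = (219 + M)*(-170 + M) = (-170 + M)*(219 + M))
W(G) = (-13 + G)/(2*G) (W(G) = (G - 13)/(G + G) = (-13 + G)/((2*G)) = (-13 + G)*(1/(2*G)) = (-13 + G)/(2*G))
W(218)/S(-196) = ((1/2)*(-13 + 218)/218)/(-37230 + (-196)**2 + 49*(-196)) = ((1/2)*(1/218)*205)/(-37230 + 38416 - 9604) = (205/436)/(-8418) = (205/436)*(-1/8418) = -205/3670248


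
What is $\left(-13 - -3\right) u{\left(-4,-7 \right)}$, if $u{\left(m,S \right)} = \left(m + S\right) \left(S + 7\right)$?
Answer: $0$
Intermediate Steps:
$u{\left(m,S \right)} = \left(7 + S\right) \left(S + m\right)$ ($u{\left(m,S \right)} = \left(S + m\right) \left(7 + S\right) = \left(7 + S\right) \left(S + m\right)$)
$\left(-13 - -3\right) u{\left(-4,-7 \right)} = \left(-13 - -3\right) \left(\left(-7\right)^{2} + 7 \left(-7\right) + 7 \left(-4\right) - -28\right) = \left(-13 + 3\right) \left(49 - 49 - 28 + 28\right) = \left(-10\right) 0 = 0$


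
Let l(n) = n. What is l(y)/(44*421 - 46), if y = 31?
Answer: 31/18478 ≈ 0.0016777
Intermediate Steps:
l(y)/(44*421 - 46) = 31/(44*421 - 46) = 31/(18524 - 46) = 31/18478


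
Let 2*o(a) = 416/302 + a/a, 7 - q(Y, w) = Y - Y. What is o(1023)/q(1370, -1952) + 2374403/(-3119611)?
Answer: -3899547593/6594857654 ≈ -0.59130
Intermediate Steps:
q(Y, w) = 7 (q(Y, w) = 7 - (Y - Y) = 7 - 1*0 = 7 + 0 = 7)
o(a) = 359/302 (o(a) = (416/302 + a/a)/2 = (416*(1/302) + 1)/2 = (208/151 + 1)/2 = (½)*(359/151) = 359/302)
o(1023)/q(1370, -1952) + 2374403/(-3119611) = (359/302)/7 + 2374403/(-3119611) = (359/302)*(⅐) + 2374403*(-1/3119611) = 359/2114 - 2374403/3119611 = -3899547593/6594857654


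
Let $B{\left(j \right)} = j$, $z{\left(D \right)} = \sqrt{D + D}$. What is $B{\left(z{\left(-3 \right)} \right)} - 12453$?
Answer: $-12453 + i \sqrt{6} \approx -12453.0 + 2.4495 i$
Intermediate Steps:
$z{\left(D \right)} = \sqrt{2} \sqrt{D}$ ($z{\left(D \right)} = \sqrt{2 D} = \sqrt{2} \sqrt{D}$)
$B{\left(z{\left(-3 \right)} \right)} - 12453 = \sqrt{2} \sqrt{-3} - 12453 = \sqrt{2} i \sqrt{3} - 12453 = i \sqrt{6} - 12453 = -12453 + i \sqrt{6}$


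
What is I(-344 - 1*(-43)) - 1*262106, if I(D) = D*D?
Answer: -171505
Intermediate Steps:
I(D) = D**2
I(-344 - 1*(-43)) - 1*262106 = (-344 - 1*(-43))**2 - 1*262106 = (-344 + 43)**2 - 262106 = (-301)**2 - 262106 = 90601 - 262106 = -171505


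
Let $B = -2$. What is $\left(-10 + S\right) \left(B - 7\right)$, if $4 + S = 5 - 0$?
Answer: $81$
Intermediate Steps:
$S = 1$ ($S = -4 + \left(5 - 0\right) = -4 + \left(5 + 0\right) = -4 + 5 = 1$)
$\left(-10 + S\right) \left(B - 7\right) = \left(-10 + 1\right) \left(-2 - 7\right) = \left(-9\right) \left(-9\right) = 81$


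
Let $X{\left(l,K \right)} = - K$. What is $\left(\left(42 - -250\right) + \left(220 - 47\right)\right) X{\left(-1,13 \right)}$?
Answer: $-6045$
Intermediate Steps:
$\left(\left(42 - -250\right) + \left(220 - 47\right)\right) X{\left(-1,13 \right)} = \left(\left(42 - -250\right) + \left(220 - 47\right)\right) \left(\left(-1\right) 13\right) = \left(\left(42 + 250\right) + 173\right) \left(-13\right) = \left(292 + 173\right) \left(-13\right) = 465 \left(-13\right) = -6045$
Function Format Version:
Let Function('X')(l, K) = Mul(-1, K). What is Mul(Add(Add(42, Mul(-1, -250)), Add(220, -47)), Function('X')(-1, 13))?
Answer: -6045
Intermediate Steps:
Mul(Add(Add(42, Mul(-1, -250)), Add(220, -47)), Function('X')(-1, 13)) = Mul(Add(Add(42, Mul(-1, -250)), Add(220, -47)), Mul(-1, 13)) = Mul(Add(Add(42, 250), 173), -13) = Mul(Add(292, 173), -13) = Mul(465, -13) = -6045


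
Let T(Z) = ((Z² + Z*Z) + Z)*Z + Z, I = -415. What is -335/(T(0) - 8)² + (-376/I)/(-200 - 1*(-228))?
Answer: -967159/185920 ≈ -5.2020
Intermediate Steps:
T(Z) = Z + Z*(Z + 2*Z²) (T(Z) = ((Z² + Z²) + Z)*Z + Z = (2*Z² + Z)*Z + Z = (Z + 2*Z²)*Z + Z = Z*(Z + 2*Z²) + Z = Z + Z*(Z + 2*Z²))
-335/(T(0) - 8)² + (-376/I)/(-200 - 1*(-228)) = -335/(0*(1 + 0 + 2*0²) - 8)² + (-376/(-415))/(-200 - 1*(-228)) = -335/(0*(1 + 0 + 2*0) - 8)² + (-376*(-1/415))/(-200 + 228) = -335/(0*(1 + 0 + 0) - 8)² + (376/415)/28 = -335/(0*1 - 8)² + (376/415)*(1/28) = -335/(0 - 8)² + 94/2905 = -335/((-8)²) + 94/2905 = -335/64 + 94/2905 = -967159/185920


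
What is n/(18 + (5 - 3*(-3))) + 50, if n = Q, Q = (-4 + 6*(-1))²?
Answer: 425/8 ≈ 53.125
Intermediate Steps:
Q = 100 (Q = (-4 - 6)² = (-10)² = 100)
n = 100
n/(18 + (5 - 3*(-3))) + 50 = 100/(18 + (5 - 3*(-3))) + 50 = 100/(18 + (5 + 9)) + 50 = 100/(18 + 14) + 50 = 100/32 + 50 = (1/32)*100 + 50 = 25/8 + 50 = 425/8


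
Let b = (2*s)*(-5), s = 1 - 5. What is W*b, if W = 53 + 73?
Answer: 5040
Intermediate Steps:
s = -4
b = 40 (b = (2*(-4))*(-5) = -8*(-5) = 40)
W = 126
W*b = 126*40 = 5040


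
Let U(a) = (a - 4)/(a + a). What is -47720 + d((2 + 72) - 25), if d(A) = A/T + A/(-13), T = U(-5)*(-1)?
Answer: -5590051/117 ≈ -47778.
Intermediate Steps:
U(a) = (-4 + a)/(2*a) (U(a) = (-4 + a)/((2*a)) = (-4 + a)*(1/(2*a)) = (-4 + a)/(2*a))
T = -9/10 (T = ((1/2)*(-4 - 5)/(-5))*(-1) = ((1/2)*(-1/5)*(-9))*(-1) = (9/10)*(-1) = -9/10 ≈ -0.90000)
d(A) = -139*A/117 (d(A) = A/(-9/10) + A/(-13) = A*(-10/9) + A*(-1/13) = -10*A/9 - A/13 = -139*A/117)
-47720 + d((2 + 72) - 25) = -47720 - 139*((2 + 72) - 25)/117 = -47720 - 139*(74 - 25)/117 = -47720 - 139/117*49 = -47720 - 6811/117 = -5590051/117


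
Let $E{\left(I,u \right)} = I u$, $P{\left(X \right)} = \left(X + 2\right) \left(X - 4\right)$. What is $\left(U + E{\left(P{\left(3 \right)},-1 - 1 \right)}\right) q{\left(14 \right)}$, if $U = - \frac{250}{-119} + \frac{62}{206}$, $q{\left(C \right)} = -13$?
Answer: $- \frac{1976117}{12257} \approx -161.22$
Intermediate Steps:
$P{\left(X \right)} = \left(-4 + X\right) \left(2 + X\right)$ ($P{\left(X \right)} = \left(2 + X\right) \left(-4 + X\right) = \left(-4 + X\right) \left(2 + X\right)$)
$U = \frac{29439}{12257}$ ($U = \left(-250\right) \left(- \frac{1}{119}\right) + 62 \cdot \frac{1}{206} = \frac{250}{119} + \frac{31}{103} = \frac{29439}{12257} \approx 2.4018$)
$\left(U + E{\left(P{\left(3 \right)},-1 - 1 \right)}\right) q{\left(14 \right)} = \left(\frac{29439}{12257} + \left(-8 + 3^{2} - 6\right) \left(-1 - 1\right)\right) \left(-13\right) = \left(\frac{29439}{12257} + \left(-8 + 9 - 6\right) \left(-1 - 1\right)\right) \left(-13\right) = \left(\frac{29439}{12257} - -10\right) \left(-13\right) = \left(\frac{29439}{12257} + 10\right) \left(-13\right) = \frac{152009}{12257} \left(-13\right) = - \frac{1976117}{12257}$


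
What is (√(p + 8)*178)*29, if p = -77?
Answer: 5162*I*√69 ≈ 42879.0*I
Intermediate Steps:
(√(p + 8)*178)*29 = (√(-77 + 8)*178)*29 = (√(-69)*178)*29 = ((I*√69)*178)*29 = (178*I*√69)*29 = 5162*I*√69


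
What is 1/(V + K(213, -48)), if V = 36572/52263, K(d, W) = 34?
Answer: 52263/1813514 ≈ 0.028819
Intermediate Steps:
V = 36572/52263 (V = 36572*(1/52263) = 36572/52263 ≈ 0.69977)
1/(V + K(213, -48)) = 1/(36572/52263 + 34) = 1/(1813514/52263) = 52263/1813514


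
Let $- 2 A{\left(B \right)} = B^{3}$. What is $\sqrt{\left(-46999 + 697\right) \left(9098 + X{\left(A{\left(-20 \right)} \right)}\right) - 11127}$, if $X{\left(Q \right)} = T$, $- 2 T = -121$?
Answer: $3 i \sqrt{47118666} \approx 20593.0 i$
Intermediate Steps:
$A{\left(B \right)} = - \frac{B^{3}}{2}$
$T = \frac{121}{2}$ ($T = \left(- \frac{1}{2}\right) \left(-121\right) = \frac{121}{2} \approx 60.5$)
$X{\left(Q \right)} = \frac{121}{2}$
$\sqrt{\left(-46999 + 697\right) \left(9098 + X{\left(A{\left(-20 \right)} \right)}\right) - 11127} = \sqrt{\left(-46999 + 697\right) \left(9098 + \frac{121}{2}\right) - 11127} = \sqrt{\left(-46302\right) \frac{18317}{2} - 11127} = \sqrt{-424056867 - 11127} = \sqrt{-424067994} = 3 i \sqrt{47118666}$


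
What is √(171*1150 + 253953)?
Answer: 9*√5563 ≈ 671.27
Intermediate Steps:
√(171*1150 + 253953) = √(196650 + 253953) = √450603 = 9*√5563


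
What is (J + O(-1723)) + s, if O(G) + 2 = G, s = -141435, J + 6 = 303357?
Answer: 160191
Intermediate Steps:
J = 303351 (J = -6 + 303357 = 303351)
O(G) = -2 + G
(J + O(-1723)) + s = (303351 + (-2 - 1723)) - 141435 = (303351 - 1725) - 141435 = 301626 - 141435 = 160191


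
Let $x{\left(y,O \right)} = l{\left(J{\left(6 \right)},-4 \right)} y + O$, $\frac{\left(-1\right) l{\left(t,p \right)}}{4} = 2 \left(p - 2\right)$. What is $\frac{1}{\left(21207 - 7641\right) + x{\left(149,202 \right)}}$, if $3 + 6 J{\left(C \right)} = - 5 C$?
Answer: $\frac{1}{20920} \approx 4.7801 \cdot 10^{-5}$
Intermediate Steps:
$J{\left(C \right)} = - \frac{1}{2} - \frac{5 C}{6}$ ($J{\left(C \right)} = - \frac{1}{2} + \frac{\left(-5\right) C}{6} = - \frac{1}{2} - \frac{5 C}{6}$)
$l{\left(t,p \right)} = 16 - 8 p$ ($l{\left(t,p \right)} = - 4 \cdot 2 \left(p - 2\right) = - 4 \cdot 2 \left(-2 + p\right) = - 4 \left(-4 + 2 p\right) = 16 - 8 p$)
$x{\left(y,O \right)} = O + 48 y$ ($x{\left(y,O \right)} = \left(16 - -32\right) y + O = \left(16 + 32\right) y + O = 48 y + O = O + 48 y$)
$\frac{1}{\left(21207 - 7641\right) + x{\left(149,202 \right)}} = \frac{1}{\left(21207 - 7641\right) + \left(202 + 48 \cdot 149\right)} = \frac{1}{\left(21207 - 7641\right) + \left(202 + 7152\right)} = \frac{1}{13566 + 7354} = \frac{1}{20920}$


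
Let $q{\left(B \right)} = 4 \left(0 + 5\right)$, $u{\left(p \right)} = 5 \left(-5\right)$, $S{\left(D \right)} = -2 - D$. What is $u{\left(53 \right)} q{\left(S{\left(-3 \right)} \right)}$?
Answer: $-500$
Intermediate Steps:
$u{\left(p \right)} = -25$
$q{\left(B \right)} = 20$ ($q{\left(B \right)} = 4 \cdot 5 = 20$)
$u{\left(53 \right)} q{\left(S{\left(-3 \right)} \right)} = \left(-25\right) 20 = -500$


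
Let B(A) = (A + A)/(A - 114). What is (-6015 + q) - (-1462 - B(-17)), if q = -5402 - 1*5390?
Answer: -2010161/131 ≈ -15345.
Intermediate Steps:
q = -10792 (q = -5402 - 5390 = -10792)
B(A) = 2*A/(-114 + A) (B(A) = (2*A)/(-114 + A) = 2*A/(-114 + A))
(-6015 + q) - (-1462 - B(-17)) = (-6015 - 10792) - (-1462 - 2*(-17)/(-114 - 17)) = -16807 - (-1462 - 2*(-17)/(-131)) = -16807 - (-1462 - 2*(-17)*(-1)/131) = -16807 - (-1462 - 1*34/131) = -16807 - (-1462 - 34/131) = -16807 - 1*(-191556/131) = -16807 + 191556/131 = -2010161/131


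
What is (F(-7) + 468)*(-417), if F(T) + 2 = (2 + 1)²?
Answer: -198075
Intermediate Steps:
F(T) = 7 (F(T) = -2 + (2 + 1)² = -2 + 3² = -2 + 9 = 7)
(F(-7) + 468)*(-417) = (7 + 468)*(-417) = 475*(-417) = -198075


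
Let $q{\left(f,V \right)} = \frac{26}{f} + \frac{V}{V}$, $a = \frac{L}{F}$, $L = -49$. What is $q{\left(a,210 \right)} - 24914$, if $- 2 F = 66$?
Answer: $- \frac{1219879}{49} \approx -24896.0$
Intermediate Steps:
$F = -33$ ($F = \left(- \frac{1}{2}\right) 66 = -33$)
$a = \frac{49}{33}$ ($a = - \frac{49}{-33} = \left(-49\right) \left(- \frac{1}{33}\right) = \frac{49}{33} \approx 1.4848$)
$q{\left(f,V \right)} = 1 + \frac{26}{f}$ ($q{\left(f,V \right)} = \frac{26}{f} + 1 = 1 + \frac{26}{f}$)
$q{\left(a,210 \right)} - 24914 = \frac{26 + \frac{49}{33}}{\frac{49}{33}} - 24914 = \frac{33}{49} \cdot \frac{907}{33} - 24914 = \frac{907}{49} - 24914 = - \frac{1219879}{49}$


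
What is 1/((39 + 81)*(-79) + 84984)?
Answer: 1/75504 ≈ 1.3244e-5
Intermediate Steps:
1/((39 + 81)*(-79) + 84984) = 1/(120*(-79) + 84984) = 1/(-9480 + 84984) = 1/75504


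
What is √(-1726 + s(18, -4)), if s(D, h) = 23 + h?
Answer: I*√1707 ≈ 41.316*I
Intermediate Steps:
√(-1726 + s(18, -4)) = √(-1726 + (23 - 4)) = √(-1726 + 19) = √(-1707) = I*√1707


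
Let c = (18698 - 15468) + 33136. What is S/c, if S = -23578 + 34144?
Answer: 1761/6061 ≈ 0.29055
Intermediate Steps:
S = 10566
c = 36366 (c = 3230 + 33136 = 36366)
S/c = 10566/36366 = 10566*(1/36366) = 1761/6061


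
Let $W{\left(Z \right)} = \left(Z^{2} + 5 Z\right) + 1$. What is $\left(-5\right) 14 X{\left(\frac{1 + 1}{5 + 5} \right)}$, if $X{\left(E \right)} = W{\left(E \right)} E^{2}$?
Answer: $- \frac{714}{125} \approx -5.712$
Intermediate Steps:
$W{\left(Z \right)} = 1 + Z^{2} + 5 Z$
$X{\left(E \right)} = E^{2} \left(1 + E^{2} + 5 E\right)$ ($X{\left(E \right)} = \left(1 + E^{2} + 5 E\right) E^{2} = E^{2} \left(1 + E^{2} + 5 E\right)$)
$\left(-5\right) 14 X{\left(\frac{1 + 1}{5 + 5} \right)} = \left(-5\right) 14 \left(\frac{1 + 1}{5 + 5}\right)^{2} \left(1 + \left(\frac{1 + 1}{5 + 5}\right)^{2} + 5 \frac{1 + 1}{5 + 5}\right) = - 70 \left(\frac{2}{10}\right)^{2} \left(1 + \left(\frac{2}{10}\right)^{2} + 5 \cdot \frac{2}{10}\right) = - 70 \left(2 \cdot \frac{1}{10}\right)^{2} \left(1 + \left(2 \cdot \frac{1}{10}\right)^{2} + 5 \cdot 2 \cdot \frac{1}{10}\right) = - 70 \frac{1 + \left(\frac{1}{5}\right)^{2} + 5 \cdot \frac{1}{5}}{25} = - 70 \frac{1 + \frac{1}{25} + 1}{25} = - 70 \cdot \frac{1}{25} \cdot \frac{51}{25} = \left(-70\right) \frac{51}{625} = - \frac{714}{125}$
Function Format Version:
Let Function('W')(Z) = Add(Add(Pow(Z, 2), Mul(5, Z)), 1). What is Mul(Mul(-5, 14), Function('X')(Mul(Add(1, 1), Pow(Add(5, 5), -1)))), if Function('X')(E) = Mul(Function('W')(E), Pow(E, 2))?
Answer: Rational(-714, 125) ≈ -5.7120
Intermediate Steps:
Function('W')(Z) = Add(1, Pow(Z, 2), Mul(5, Z))
Function('X')(E) = Mul(Pow(E, 2), Add(1, Pow(E, 2), Mul(5, E))) (Function('X')(E) = Mul(Add(1, Pow(E, 2), Mul(5, E)), Pow(E, 2)) = Mul(Pow(E, 2), Add(1, Pow(E, 2), Mul(5, E))))
Mul(Mul(-5, 14), Function('X')(Mul(Add(1, 1), Pow(Add(5, 5), -1)))) = Mul(Mul(-5, 14), Mul(Pow(Mul(Add(1, 1), Pow(Add(5, 5), -1)), 2), Add(1, Pow(Mul(Add(1, 1), Pow(Add(5, 5), -1)), 2), Mul(5, Mul(Add(1, 1), Pow(Add(5, 5), -1)))))) = Mul(-70, Mul(Pow(Mul(2, Pow(10, -1)), 2), Add(1, Pow(Mul(2, Pow(10, -1)), 2), Mul(5, Mul(2, Pow(10, -1)))))) = Mul(-70, Mul(Pow(Mul(2, Rational(1, 10)), 2), Add(1, Pow(Mul(2, Rational(1, 10)), 2), Mul(5, Mul(2, Rational(1, 10)))))) = Mul(-70, Mul(Pow(Rational(1, 5), 2), Add(1, Pow(Rational(1, 5), 2), Mul(5, Rational(1, 5))))) = Mul(-70, Mul(Rational(1, 25), Add(1, Rational(1, 25), 1))) = Mul(-70, Mul(Rational(1, 25), Rational(51, 25))) = Mul(-70, Rational(51, 625)) = Rational(-714, 125)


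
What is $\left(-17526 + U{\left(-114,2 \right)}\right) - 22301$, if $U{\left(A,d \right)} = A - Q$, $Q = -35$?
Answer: $-39906$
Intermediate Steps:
$U{\left(A,d \right)} = 35 + A$ ($U{\left(A,d \right)} = A - -35 = A + 35 = 35 + A$)
$\left(-17526 + U{\left(-114,2 \right)}\right) - 22301 = \left(-17526 + \left(35 - 114\right)\right) - 22301 = \left(-17526 - 79\right) - 22301 = -17605 - 22301 = -39906$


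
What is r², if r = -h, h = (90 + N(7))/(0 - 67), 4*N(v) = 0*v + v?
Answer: 134689/71824 ≈ 1.8753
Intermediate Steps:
N(v) = v/4 (N(v) = (0*v + v)/4 = (0 + v)/4 = v/4)
h = -367/268 (h = (90 + (¼)*7)/(0 - 67) = (90 + 7/4)/(-67) = (367/4)*(-1/67) = -367/268 ≈ -1.3694)
r = 367/268 (r = -1*(-367/268) = 367/268 ≈ 1.3694)
r² = (367/268)² = 134689/71824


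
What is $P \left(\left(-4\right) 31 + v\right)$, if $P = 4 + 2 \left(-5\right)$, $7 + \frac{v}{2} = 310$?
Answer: $-2892$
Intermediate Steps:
$v = 606$ ($v = -14 + 2 \cdot 310 = -14 + 620 = 606$)
$P = -6$ ($P = 4 - 10 = -6$)
$P \left(\left(-4\right) 31 + v\right) = - 6 \left(\left(-4\right) 31 + 606\right) = - 6 \left(-124 + 606\right) = \left(-6\right) 482 = -2892$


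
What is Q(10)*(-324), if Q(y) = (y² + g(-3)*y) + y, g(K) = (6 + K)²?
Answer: -64800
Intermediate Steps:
Q(y) = y² + 10*y (Q(y) = (y² + (6 - 3)²*y) + y = (y² + 3²*y) + y = (y² + 9*y) + y = y² + 10*y)
Q(10)*(-324) = (10*(10 + 10))*(-324) = (10*20)*(-324) = 200*(-324) = -64800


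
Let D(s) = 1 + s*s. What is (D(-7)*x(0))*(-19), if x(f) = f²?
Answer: 0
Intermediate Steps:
D(s) = 1 + s²
(D(-7)*x(0))*(-19) = ((1 + (-7)²)*0²)*(-19) = ((1 + 49)*0)*(-19) = (50*0)*(-19) = 0*(-19) = 0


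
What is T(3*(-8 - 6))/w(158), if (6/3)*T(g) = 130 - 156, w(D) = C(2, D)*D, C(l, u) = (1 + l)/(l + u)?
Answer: -1040/237 ≈ -4.3882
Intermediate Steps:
C(l, u) = (1 + l)/(l + u)
w(D) = 3*D/(2 + D) (w(D) = ((1 + 2)/(2 + D))*D = (3/(2 + D))*D = 3*D/(2 + D))
T(g) = -13 (T(g) = (130 - 156)/2 = (½)*(-26) = -13)
T(3*(-8 - 6))/w(158) = -13/(3*158/(2 + 158)) = -13/(3*158/160) = -13/(3*158*(1/160)) = -13/237/80 = -13*80/237 = -1040/237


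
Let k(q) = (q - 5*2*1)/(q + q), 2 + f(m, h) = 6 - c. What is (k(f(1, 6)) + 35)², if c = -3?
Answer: 237169/196 ≈ 1210.0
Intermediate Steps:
f(m, h) = 7 (f(m, h) = -2 + (6 - 1*(-3)) = -2 + (6 + 3) = -2 + 9 = 7)
k(q) = (-10 + q)/(2*q) (k(q) = (q - 10*1)/((2*q)) = (q - 10)*(1/(2*q)) = (-10 + q)*(1/(2*q)) = (-10 + q)/(2*q))
(k(f(1, 6)) + 35)² = ((½)*(-10 + 7)/7 + 35)² = ((½)*(⅐)*(-3) + 35)² = (-3/14 + 35)² = (487/14)² = 237169/196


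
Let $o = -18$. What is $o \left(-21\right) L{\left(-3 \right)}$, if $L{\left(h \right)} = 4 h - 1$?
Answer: $-4914$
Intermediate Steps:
$L{\left(h \right)} = -1 + 4 h$
$o \left(-21\right) L{\left(-3 \right)} = \left(-18\right) \left(-21\right) \left(-1 + 4 \left(-3\right)\right) = 378 \left(-1 - 12\right) = 378 \left(-13\right) = -4914$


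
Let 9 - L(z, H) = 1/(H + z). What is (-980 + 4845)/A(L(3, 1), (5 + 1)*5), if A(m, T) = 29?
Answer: 3865/29 ≈ 133.28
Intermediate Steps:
L(z, H) = 9 - 1/(H + z)
(-980 + 4845)/A(L(3, 1), (5 + 1)*5) = (-980 + 4845)/29 = 3865*(1/29) = 3865/29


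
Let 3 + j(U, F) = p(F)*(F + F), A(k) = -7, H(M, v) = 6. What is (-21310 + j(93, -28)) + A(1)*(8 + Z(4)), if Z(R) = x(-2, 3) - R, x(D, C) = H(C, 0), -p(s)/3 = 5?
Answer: -20543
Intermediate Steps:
p(s) = -15 (p(s) = -3*5 = -15)
x(D, C) = 6
j(U, F) = -3 - 30*F (j(U, F) = -3 - 15*(F + F) = -3 - 30*F)
Z(R) = 6 - R
(-21310 + j(93, -28)) + A(1)*(8 + Z(4)) = (-21310 + (-3 - 30*(-28))) - 7*(8 + (6 - 1*4)) = (-21310 + (-3 + 840)) - 7*(8 + (6 - 4)) = (-21310 + 837) - 7*(8 + 2) = -20473 - 7*10 = -20473 - 70 = -20543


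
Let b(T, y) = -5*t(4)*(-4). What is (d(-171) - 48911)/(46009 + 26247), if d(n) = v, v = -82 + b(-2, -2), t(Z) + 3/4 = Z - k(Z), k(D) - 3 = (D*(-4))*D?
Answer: -11927/18064 ≈ -0.66026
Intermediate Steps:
k(D) = 3 - 4*D² (k(D) = 3 + (D*(-4))*D = 3 + (-4*D)*D = 3 - 4*D²)
t(Z) = -15/4 + Z + 4*Z² (t(Z) = -¾ + (Z - (3 - 4*Z²)) = -¾ + (Z + (-3 + 4*Z²)) = -¾ + (-3 + Z + 4*Z²) = -15/4 + Z + 4*Z²)
b(T, y) = 1285 (b(T, y) = -5*(-15/4 + 4 + 4*4²)*(-4) = -5*(-15/4 + 4 + 4*16)*(-4) = -5*(-15/4 + 4 + 64)*(-4) = -5*257/4*(-4) = -1285/4*(-4) = 1285)
v = 1203 (v = -82 + 1285 = 1203)
d(n) = 1203
(d(-171) - 48911)/(46009 + 26247) = (1203 - 48911)/(46009 + 26247) = -47708/72256 = -47708*1/72256 = -11927/18064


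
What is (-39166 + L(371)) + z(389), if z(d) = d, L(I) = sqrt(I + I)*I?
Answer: -38777 + 371*sqrt(742) ≈ -28671.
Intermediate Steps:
L(I) = sqrt(2)*I**(3/2) (L(I) = sqrt(2*I)*I = (sqrt(2)*sqrt(I))*I = sqrt(2)*I**(3/2))
(-39166 + L(371)) + z(389) = (-39166 + sqrt(2)*371**(3/2)) + 389 = (-39166 + sqrt(2)*(371*sqrt(371))) + 389 = (-39166 + 371*sqrt(742)) + 389 = -38777 + 371*sqrt(742)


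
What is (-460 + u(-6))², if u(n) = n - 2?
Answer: 219024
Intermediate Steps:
u(n) = -2 + n
(-460 + u(-6))² = (-460 + (-2 - 6))² = (-460 - 8)² = (-468)² = 219024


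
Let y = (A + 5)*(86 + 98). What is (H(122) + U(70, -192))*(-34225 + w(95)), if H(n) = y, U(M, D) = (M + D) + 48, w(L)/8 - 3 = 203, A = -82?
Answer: 463961634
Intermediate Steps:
w(L) = 1648 (w(L) = 24 + 8*203 = 24 + 1624 = 1648)
U(M, D) = 48 + D + M (U(M, D) = (D + M) + 48 = 48 + D + M)
y = -14168 (y = (-82 + 5)*(86 + 98) = -77*184 = -14168)
H(n) = -14168
(H(122) + U(70, -192))*(-34225 + w(95)) = (-14168 + (48 - 192 + 70))*(-34225 + 1648) = (-14168 - 74)*(-32577) = -14242*(-32577) = 463961634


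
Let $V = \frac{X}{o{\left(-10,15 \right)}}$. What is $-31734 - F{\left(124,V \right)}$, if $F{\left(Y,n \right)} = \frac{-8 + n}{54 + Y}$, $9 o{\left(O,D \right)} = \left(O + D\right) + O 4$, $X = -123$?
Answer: $- \frac{197703647}{6230} \approx -31734.0$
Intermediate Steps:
$o{\left(O,D \right)} = \frac{D}{9} + \frac{5 O}{9}$ ($o{\left(O,D \right)} = \frac{\left(O + D\right) + O 4}{9} = \frac{\left(D + O\right) + 4 O}{9} = \frac{D + 5 O}{9} = \frac{D}{9} + \frac{5 O}{9}$)
$V = \frac{1107}{35}$ ($V = - \frac{123}{\frac{1}{9} \cdot 15 + \frac{5}{9} \left(-10\right)} = - \frac{123}{\frac{5}{3} - \frac{50}{9}} = - \frac{123}{- \frac{35}{9}} = \left(-123\right) \left(- \frac{9}{35}\right) = \frac{1107}{35} \approx 31.629$)
$F{\left(Y,n \right)} = \frac{-8 + n}{54 + Y}$
$-31734 - F{\left(124,V \right)} = -31734 - \frac{-8 + \frac{1107}{35}}{54 + 124} = -31734 - \frac{1}{178} \cdot \frac{827}{35} = -31734 - \frac{827}{6230} = - \frac{197703647}{6230}$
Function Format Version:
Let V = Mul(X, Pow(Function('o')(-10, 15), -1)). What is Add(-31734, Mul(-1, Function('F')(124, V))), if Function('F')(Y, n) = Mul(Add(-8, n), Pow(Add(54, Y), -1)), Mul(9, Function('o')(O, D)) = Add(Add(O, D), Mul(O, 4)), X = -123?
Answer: Rational(-197703647, 6230) ≈ -31734.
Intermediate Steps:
Function('o')(O, D) = Add(Mul(Rational(1, 9), D), Mul(Rational(5, 9), O)) (Function('o')(O, D) = Mul(Rational(1, 9), Add(Add(O, D), Mul(O, 4))) = Mul(Rational(1, 9), Add(Add(D, O), Mul(4, O))) = Mul(Rational(1, 9), Add(D, Mul(5, O))) = Add(Mul(Rational(1, 9), D), Mul(Rational(5, 9), O)))
V = Rational(1107, 35) (V = Mul(-123, Pow(Add(Mul(Rational(1, 9), 15), Mul(Rational(5, 9), -10)), -1)) = Mul(-123, Pow(Add(Rational(5, 3), Rational(-50, 9)), -1)) = Mul(-123, Pow(Rational(-35, 9), -1)) = Mul(-123, Rational(-9, 35)) = Rational(1107, 35) ≈ 31.629)
Function('F')(Y, n) = Mul(Pow(Add(54, Y), -1), Add(-8, n))
Add(-31734, Mul(-1, Function('F')(124, V))) = Add(-31734, Mul(-1, Mul(Pow(Add(54, 124), -1), Add(-8, Rational(1107, 35))))) = Add(-31734, Mul(-1, Mul(Pow(178, -1), Rational(827, 35)))) = Add(-31734, Mul(-1, Mul(Rational(1, 178), Rational(827, 35)))) = Add(-31734, Mul(-1, Rational(827, 6230))) = Add(-31734, Rational(-827, 6230)) = Rational(-197703647, 6230)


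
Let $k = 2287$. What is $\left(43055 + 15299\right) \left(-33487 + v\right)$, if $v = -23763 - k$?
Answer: $-3474222098$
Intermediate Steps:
$v = -26050$ ($v = -23763 - 2287 = -26050$)
$\left(43055 + 15299\right) \left(-33487 + v\right) = \left(43055 + 15299\right) \left(-33487 - 26050\right) = 58354 \left(-59537\right) = -3474222098$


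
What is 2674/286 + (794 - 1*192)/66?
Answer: 7924/429 ≈ 18.471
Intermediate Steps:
2674/286 + (794 - 1*192)/66 = 2674*(1/286) + (794 - 192)*(1/66) = 1337/143 + 602*(1/66) = 1337/143 + 301/33 = 7924/429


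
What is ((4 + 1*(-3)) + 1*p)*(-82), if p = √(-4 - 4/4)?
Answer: -82 - 82*I*√5 ≈ -82.0 - 183.36*I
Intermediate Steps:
p = I*√5 (p = √(-4 - 4*¼) = √(-4 - 1) = √(-5) = I*√5 ≈ 2.2361*I)
((4 + 1*(-3)) + 1*p)*(-82) = ((4 + 1*(-3)) + 1*(I*√5))*(-82) = ((4 - 3) + I*√5)*(-82) = (1 + I*√5)*(-82) = -82 - 82*I*√5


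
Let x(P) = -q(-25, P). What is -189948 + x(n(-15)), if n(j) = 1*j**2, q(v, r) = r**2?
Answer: -240573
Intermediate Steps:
n(j) = j**2
x(P) = -P**2
-189948 + x(n(-15)) = -189948 - ((-15)**2)**2 = -189948 - 1*225**2 = -189948 - 1*50625 = -189948 - 50625 = -240573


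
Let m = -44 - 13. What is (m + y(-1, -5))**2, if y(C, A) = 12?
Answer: 2025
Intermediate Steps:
m = -57
(m + y(-1, -5))**2 = (-57 + 12)**2 = (-45)**2 = 2025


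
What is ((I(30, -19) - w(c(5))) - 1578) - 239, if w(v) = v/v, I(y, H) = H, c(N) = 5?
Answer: -1837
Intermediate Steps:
w(v) = 1
((I(30, -19) - w(c(5))) - 1578) - 239 = ((-19 - 1*1) - 1578) - 239 = ((-19 - 1) - 1578) - 239 = (-20 - 1578) - 239 = -1598 - 239 = -1837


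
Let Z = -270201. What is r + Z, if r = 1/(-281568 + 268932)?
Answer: -3414259837/12636 ≈ -2.7020e+5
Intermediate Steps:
r = -1/12636 (r = 1/(-12636) = -1/12636 ≈ -7.9139e-5)
r + Z = -1/12636 - 270201 = -3414259837/12636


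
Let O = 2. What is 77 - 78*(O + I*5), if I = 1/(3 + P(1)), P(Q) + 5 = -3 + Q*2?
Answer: 51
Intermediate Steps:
P(Q) = -8 + 2*Q (P(Q) = -5 + (-3 + Q*2) = -5 + (-3 + 2*Q) = -8 + 2*Q)
I = -⅓ (I = 1/(3 + (-8 + 2*1)) = 1/(3 + (-8 + 2)) = 1/(3 - 6) = 1/(-3) = -⅓ ≈ -0.33333)
77 - 78*(O + I*5) = 77 - 78*(2 - ⅓*5) = 77 - 78*(2 - 5/3) = 77 - 78*⅓ = 77 - 26 = 51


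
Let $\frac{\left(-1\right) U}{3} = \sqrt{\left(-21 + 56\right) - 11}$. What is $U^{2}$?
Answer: $216$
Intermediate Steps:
$U = - 6 \sqrt{6}$ ($U = - 3 \sqrt{\left(-21 + 56\right) - 11} = - 3 \sqrt{35 - 11} = - 3 \sqrt{24} = - 3 \cdot 2 \sqrt{6} = - 6 \sqrt{6} \approx -14.697$)
$U^{2} = \left(- 6 \sqrt{6}\right)^{2} = 216$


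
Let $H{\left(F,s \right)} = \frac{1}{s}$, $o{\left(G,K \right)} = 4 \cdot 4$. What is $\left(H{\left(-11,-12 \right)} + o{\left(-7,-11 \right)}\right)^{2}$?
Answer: $\frac{36481}{144} \approx 253.34$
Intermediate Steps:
$o{\left(G,K \right)} = 16$
$\left(H{\left(-11,-12 \right)} + o{\left(-7,-11 \right)}\right)^{2} = \left(\frac{1}{-12} + 16\right)^{2} = \left(- \frac{1}{12} + 16\right)^{2} = \left(\frac{191}{12}\right)^{2} = \frac{36481}{144}$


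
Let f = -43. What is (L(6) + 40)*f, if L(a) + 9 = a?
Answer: -1591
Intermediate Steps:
L(a) = -9 + a
(L(6) + 40)*f = ((-9 + 6) + 40)*(-43) = (-3 + 40)*(-43) = 37*(-43) = -1591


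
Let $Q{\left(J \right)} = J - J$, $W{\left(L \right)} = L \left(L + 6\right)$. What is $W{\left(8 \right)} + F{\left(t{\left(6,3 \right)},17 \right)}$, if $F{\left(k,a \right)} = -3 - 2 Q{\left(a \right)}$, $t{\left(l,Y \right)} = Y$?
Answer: $109$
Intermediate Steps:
$W{\left(L \right)} = L \left(6 + L\right)$
$Q{\left(J \right)} = 0$
$F{\left(k,a \right)} = -3$ ($F{\left(k,a \right)} = -3 - 0 = -3 + 0 = -3$)
$W{\left(8 \right)} + F{\left(t{\left(6,3 \right)},17 \right)} = 8 \left(6 + 8\right) - 3 = 8 \cdot 14 - 3 = 112 - 3 = 109$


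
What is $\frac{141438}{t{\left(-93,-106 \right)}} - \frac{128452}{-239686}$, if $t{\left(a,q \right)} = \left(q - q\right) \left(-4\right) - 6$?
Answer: $- \frac{2824994813}{119843} \approx -23572.0$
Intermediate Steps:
$t{\left(a,q \right)} = -6$ ($t{\left(a,q \right)} = 0 \left(-4\right) - 6 = 0 - 6 = -6$)
$\frac{141438}{t{\left(-93,-106 \right)}} - \frac{128452}{-239686} = \frac{141438}{-6} - \frac{128452}{-239686} = 141438 \left(- \frac{1}{6}\right) - - \frac{64226}{119843} = -23573 + \frac{64226}{119843} = - \frac{2824994813}{119843}$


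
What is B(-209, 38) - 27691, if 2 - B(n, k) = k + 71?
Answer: -27798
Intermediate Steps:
B(n, k) = -69 - k (B(n, k) = 2 - (k + 71) = 2 - (71 + k) = 2 + (-71 - k) = -69 - k)
B(-209, 38) - 27691 = (-69 - 1*38) - 27691 = (-69 - 38) - 27691 = -107 - 27691 = -27798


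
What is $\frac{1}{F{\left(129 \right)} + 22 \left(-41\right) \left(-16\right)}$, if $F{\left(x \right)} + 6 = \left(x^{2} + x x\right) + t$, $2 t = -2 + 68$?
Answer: $\frac{1}{47741} \approx 2.0946 \cdot 10^{-5}$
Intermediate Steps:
$t = 33$ ($t = \frac{-2 + 68}{2} = \frac{1}{2} \cdot 66 = 33$)
$F{\left(x \right)} = 27 + 2 x^{2}$ ($F{\left(x \right)} = -6 + \left(\left(x^{2} + x x\right) + 33\right) = -6 + \left(\left(x^{2} + x^{2}\right) + 33\right) = -6 + \left(2 x^{2} + 33\right) = -6 + \left(33 + 2 x^{2}\right) = 27 + 2 x^{2}$)
$\frac{1}{F{\left(129 \right)} + 22 \left(-41\right) \left(-16\right)} = \frac{1}{\left(27 + 2 \cdot 129^{2}\right) + 22 \left(-41\right) \left(-16\right)} = \frac{1}{\left(27 + 2 \cdot 16641\right) - -14432} = \frac{1}{\left(27 + 33282\right) + 14432} = \frac{1}{33309 + 14432} = \frac{1}{47741}$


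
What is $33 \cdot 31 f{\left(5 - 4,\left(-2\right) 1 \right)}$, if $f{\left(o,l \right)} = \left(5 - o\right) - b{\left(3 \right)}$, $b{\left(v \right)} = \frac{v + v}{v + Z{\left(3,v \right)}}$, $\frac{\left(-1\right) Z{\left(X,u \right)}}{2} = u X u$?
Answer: $\frac{71610}{17} \approx 4212.4$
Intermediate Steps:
$Z{\left(X,u \right)} = - 2 X u^{2}$ ($Z{\left(X,u \right)} = - 2 u X u = - 2 X u u = - 2 X u^{2}$)
$b{\left(v \right)} = \frac{2 v}{v - 6 v^{2}}$ ($b{\left(v \right)} = \frac{v + v}{v - 6 v^{2}} = \frac{2 v}{v - 6 v^{2}}$)
$f{\left(o,l \right)} = \frac{87}{17} - o$ ($f{\left(o,l \right)} = \left(5 - o\right) - - \frac{2}{-1 + 6 \cdot 3} = \left(5 - o\right) - - \frac{2}{-1 + 18} = \left(5 - o\right) - - \frac{2}{17} = \left(5 - o\right) + \frac{2}{17} = \frac{87}{17} - o$)
$33 \cdot 31 f{\left(5 - 4,\left(-2\right) 1 \right)} = 33 \cdot 31 \left(\frac{87}{17} - \left(5 - 4\right)\right) = 1023 \left(\frac{87}{17} - 1\right) = 1023 \cdot \frac{70}{17} = \frac{71610}{17}$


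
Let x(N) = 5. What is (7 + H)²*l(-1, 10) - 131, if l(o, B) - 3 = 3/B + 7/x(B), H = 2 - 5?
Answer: -279/5 ≈ -55.800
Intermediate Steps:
H = -3
l(o, B) = 22/5 + 3/B (l(o, B) = 3 + (3/B + 7/5) = 3 + (7/5 + 3/B) = 22/5 + 3/B)
(7 + H)²*l(-1, 10) - 131 = (7 - 3)²*(22/5 + 3/10) - 131 = 4²*(22/5 + 3*(⅒)) - 131 = 16*(22/5 + 3/10) - 131 = 16*(47/10) - 131 = 376/5 - 131 = -279/5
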